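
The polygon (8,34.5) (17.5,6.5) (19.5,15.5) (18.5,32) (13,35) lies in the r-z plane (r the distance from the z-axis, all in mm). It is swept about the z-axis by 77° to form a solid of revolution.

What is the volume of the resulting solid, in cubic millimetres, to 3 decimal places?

Volume = 3342.540 mm³

Profile (r,z), 5 vertices: (8,34.5) (17.5,6.5) (19.5,15.5) (18.5,32) (13,35)
edge 0: (8,34.5)→(17.5,6.5)  cross = 8·6.5 − 17.5·34.5 = -551.7500; (r_i+r_j)·cross = 25.5·-551.7500 = -14069.6250
edge 1: (17.5,6.5)→(19.5,15.5)  cross = 17.5·15.5 − 19.5·6.5 = 144.5000; (r_i+r_j)·cross = 37·144.5000 = 5346.5000
edge 2: (19.5,15.5)→(18.5,32)  cross = 19.5·32 − 18.5·15.5 = 337.2500; (r_i+r_j)·cross = 38·337.2500 = 12815.5000
edge 3: (18.5,32)→(13,35)  cross = 18.5·35 − 13·32 = 231.5000; (r_i+r_j)·cross = 31.5·231.5000 = 7292.2500
edge 4: (13,35)→(8,34.5)  cross = 13·34.5 − 8·35 = 168.5000; (r_i+r_j)·cross = 21·168.5000 = 3538.5000
Σcross = 330.0000 → A = |Σcross|/2 = 165.0000 mm²
Σ(r_i+r_j)·cross = 14923.1250 → first moment M = |Σ|/6 = 2487.1875
R_c = M/A = 2487.1875/165.0000 = 15.0739 mm
θ = 77° = 1.343904 rad
V = θ·R_c·A = 1.343904·15.0739·165.0000 = 3342.540 mm³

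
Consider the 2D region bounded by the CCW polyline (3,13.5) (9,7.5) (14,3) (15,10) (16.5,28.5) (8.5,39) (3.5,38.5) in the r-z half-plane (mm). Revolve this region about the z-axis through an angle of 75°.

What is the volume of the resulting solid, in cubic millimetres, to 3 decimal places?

Volume = 4345.515 mm³

Profile (r,z), 7 vertices: (3,13.5) (9,7.5) (14,3) (15,10) (16.5,28.5) (8.5,39) (3.5,38.5)
edge 0: (3,13.5)→(9,7.5)  cross = 3·7.5 − 9·13.5 = -99.0000; (r_i+r_j)·cross = 12·-99.0000 = -1188.0000
edge 1: (9,7.5)→(14,3)  cross = 9·3 − 14·7.5 = -78.0000; (r_i+r_j)·cross = 23·-78.0000 = -1794.0000
edge 2: (14,3)→(15,10)  cross = 14·10 − 15·3 = 95.0000; (r_i+r_j)·cross = 29·95.0000 = 2755.0000
edge 3: (15,10)→(16.5,28.5)  cross = 15·28.5 − 16.5·10 = 262.5000; (r_i+r_j)·cross = 31.5·262.5000 = 8268.7500
edge 4: (16.5,28.5)→(8.5,39)  cross = 16.5·39 − 8.5·28.5 = 401.2500; (r_i+r_j)·cross = 25·401.2500 = 10031.2500
edge 5: (8.5,39)→(3.5,38.5)  cross = 8.5·38.5 − 3.5·39 = 190.7500; (r_i+r_j)·cross = 12·190.7500 = 2289.0000
edge 6: (3.5,38.5)→(3,13.5)  cross = 3.5·13.5 − 3·38.5 = -68.2500; (r_i+r_j)·cross = 6.5·-68.2500 = -443.6250
Σcross = 704.2500 → A = |Σcross|/2 = 352.1250 mm²
Σ(r_i+r_j)·cross = 19918.3750 → first moment M = |Σ|/6 = 3319.7292
R_c = M/A = 3319.7292/352.1250 = 9.4277 mm
θ = 75° = 1.308997 rad
V = θ·R_c·A = 1.308997·9.4277·352.1250 = 4345.515 mm³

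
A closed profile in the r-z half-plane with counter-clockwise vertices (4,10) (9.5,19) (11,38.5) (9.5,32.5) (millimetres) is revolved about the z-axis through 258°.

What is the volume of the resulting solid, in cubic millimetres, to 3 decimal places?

Profile (r,z), 4 vertices: (4,10) (9.5,19) (11,38.5) (9.5,32.5)
edge 0: (4,10)→(9.5,19)  cross = 4·19 − 9.5·10 = -19.0000; (r_i+r_j)·cross = 13.5·-19.0000 = -256.5000
edge 1: (9.5,19)→(11,38.5)  cross = 9.5·38.5 − 11·19 = 156.7500; (r_i+r_j)·cross = 20.5·156.7500 = 3213.3750
edge 2: (11,38.5)→(9.5,32.5)  cross = 11·32.5 − 9.5·38.5 = -8.2500; (r_i+r_j)·cross = 20.5·-8.2500 = -169.1250
edge 3: (9.5,32.5)→(4,10)  cross = 9.5·10 − 4·32.5 = -35.0000; (r_i+r_j)·cross = 13.5·-35.0000 = -472.5000
Σcross = 94.5000 → A = |Σcross|/2 = 47.2500 mm²
Σ(r_i+r_j)·cross = 2315.2500 → first moment M = |Σ|/6 = 385.8750
R_c = M/A = 385.8750/47.2500 = 8.1667 mm
θ = 258° = 4.502949 rad
V = θ·R_c·A = 4.502949·8.1667·47.2500 = 1737.576 mm³

Volume = 1737.576 mm³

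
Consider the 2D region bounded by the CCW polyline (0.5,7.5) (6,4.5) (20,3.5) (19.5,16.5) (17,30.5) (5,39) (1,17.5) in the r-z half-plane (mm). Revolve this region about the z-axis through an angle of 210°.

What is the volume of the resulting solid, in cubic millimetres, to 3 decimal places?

Profile (r,z), 7 vertices: (0.5,7.5) (6,4.5) (20,3.5) (19.5,16.5) (17,30.5) (5,39) (1,17.5)
edge 0: (0.5,7.5)→(6,4.5)  cross = 0.5·4.5 − 6·7.5 = -42.7500; (r_i+r_j)·cross = 6.5·-42.7500 = -277.8750
edge 1: (6,4.5)→(20,3.5)  cross = 6·3.5 − 20·4.5 = -69.0000; (r_i+r_j)·cross = 26·-69.0000 = -1794.0000
edge 2: (20,3.5)→(19.5,16.5)  cross = 20·16.5 − 19.5·3.5 = 261.7500; (r_i+r_j)·cross = 39.5·261.7500 = 10339.1250
edge 3: (19.5,16.5)→(17,30.5)  cross = 19.5·30.5 − 17·16.5 = 314.2500; (r_i+r_j)·cross = 36.5·314.2500 = 11470.1250
edge 4: (17,30.5)→(5,39)  cross = 17·39 − 5·30.5 = 510.5000; (r_i+r_j)·cross = 22·510.5000 = 11231.0000
edge 5: (5,39)→(1,17.5)  cross = 5·17.5 − 1·39 = 48.5000; (r_i+r_j)·cross = 6·48.5000 = 291.0000
edge 6: (1,17.5)→(0.5,7.5)  cross = 1·7.5 − 0.5·17.5 = -1.2500; (r_i+r_j)·cross = 1.5·-1.2500 = -1.8750
Σcross = 1022.0000 → A = |Σcross|/2 = 511.0000 mm²
Σ(r_i+r_j)·cross = 31257.5000 → first moment M = |Σ|/6 = 5209.5833
R_c = M/A = 5209.5833/511.0000 = 10.1949 mm
θ = 210° = 3.665191 rad
V = θ·R_c·A = 3.665191·10.1949·511.0000 = 19094.120 mm³

Volume = 19094.120 mm³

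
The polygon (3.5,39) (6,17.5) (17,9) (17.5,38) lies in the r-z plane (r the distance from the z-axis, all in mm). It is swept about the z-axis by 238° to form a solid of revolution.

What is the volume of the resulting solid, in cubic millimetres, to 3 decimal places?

Volume = 14643.219 mm³

Profile (r,z), 4 vertices: (3.5,39) (6,17.5) (17,9) (17.5,38)
edge 0: (3.5,39)→(6,17.5)  cross = 3.5·17.5 − 6·39 = -172.7500; (r_i+r_j)·cross = 9.5·-172.7500 = -1641.1250
edge 1: (6,17.5)→(17,9)  cross = 6·9 − 17·17.5 = -243.5000; (r_i+r_j)·cross = 23·-243.5000 = -5600.5000
edge 2: (17,9)→(17.5,38)  cross = 17·38 − 17.5·9 = 488.5000; (r_i+r_j)·cross = 34.5·488.5000 = 16853.2500
edge 3: (17.5,38)→(3.5,39)  cross = 17.5·39 − 3.5·38 = 549.5000; (r_i+r_j)·cross = 21·549.5000 = 11539.5000
Σcross = 621.7500 → A = |Σcross|/2 = 310.8750 mm²
Σ(r_i+r_j)·cross = 21151.1250 → first moment M = |Σ|/6 = 3525.1875
R_c = M/A = 3525.1875/310.8750 = 11.3396 mm
θ = 238° = 4.153884 rad
V = θ·R_c·A = 4.153884·11.3396·310.8750 = 14643.219 mm³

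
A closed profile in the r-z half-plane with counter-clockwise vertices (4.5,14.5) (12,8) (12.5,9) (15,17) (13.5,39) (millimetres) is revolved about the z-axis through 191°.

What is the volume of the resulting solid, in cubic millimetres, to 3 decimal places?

Profile (r,z), 5 vertices: (4.5,14.5) (12,8) (12.5,9) (15,17) (13.5,39)
edge 0: (4.5,14.5)→(12,8)  cross = 4.5·8 − 12·14.5 = -138.0000; (r_i+r_j)·cross = 16.5·-138.0000 = -2277.0000
edge 1: (12,8)→(12.5,9)  cross = 12·9 − 12.5·8 = 8.0000; (r_i+r_j)·cross = 24.5·8.0000 = 196.0000
edge 2: (12.5,9)→(15,17)  cross = 12.5·17 − 15·9 = 77.5000; (r_i+r_j)·cross = 27.5·77.5000 = 2131.2500
edge 3: (15,17)→(13.5,39)  cross = 15·39 − 13.5·17 = 355.5000; (r_i+r_j)·cross = 28.5·355.5000 = 10131.7500
edge 4: (13.5,39)→(4.5,14.5)  cross = 13.5·14.5 − 4.5·39 = 20.2500; (r_i+r_j)·cross = 18·20.2500 = 364.5000
Σcross = 323.2500 → A = |Σcross|/2 = 161.6250 mm²
Σ(r_i+r_j)·cross = 10546.5000 → first moment M = |Σ|/6 = 1757.7500
R_c = M/A = 1757.7500/161.6250 = 10.8755 mm
θ = 191° = 3.333579 rad
V = θ·R_c·A = 3.333579·10.8755·161.6250 = 5859.598 mm³

Volume = 5859.598 mm³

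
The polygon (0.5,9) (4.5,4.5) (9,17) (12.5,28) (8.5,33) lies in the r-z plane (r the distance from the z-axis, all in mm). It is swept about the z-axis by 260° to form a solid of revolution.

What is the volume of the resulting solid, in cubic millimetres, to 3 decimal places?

Volume = 4045.121 mm³

Profile (r,z), 5 vertices: (0.5,9) (4.5,4.5) (9,17) (12.5,28) (8.5,33)
edge 0: (0.5,9)→(4.5,4.5)  cross = 0.5·4.5 − 4.5·9 = -38.2500; (r_i+r_j)·cross = 5·-38.2500 = -191.2500
edge 1: (4.5,4.5)→(9,17)  cross = 4.5·17 − 9·4.5 = 36.0000; (r_i+r_j)·cross = 13.5·36.0000 = 486.0000
edge 2: (9,17)→(12.5,28)  cross = 9·28 − 12.5·17 = 39.5000; (r_i+r_j)·cross = 21.5·39.5000 = 849.2500
edge 3: (12.5,28)→(8.5,33)  cross = 12.5·33 − 8.5·28 = 174.5000; (r_i+r_j)·cross = 21·174.5000 = 3664.5000
edge 4: (8.5,33)→(0.5,9)  cross = 8.5·9 − 0.5·33 = 60.0000; (r_i+r_j)·cross = 9·60.0000 = 540.0000
Σcross = 271.7500 → A = |Σcross|/2 = 135.8750 mm²
Σ(r_i+r_j)·cross = 5348.5000 → first moment M = |Σ|/6 = 891.4167
R_c = M/A = 891.4167/135.8750 = 6.5606 mm
θ = 260° = 4.537856 rad
V = θ·R_c·A = 4.537856·6.5606·135.8750 = 4045.121 mm³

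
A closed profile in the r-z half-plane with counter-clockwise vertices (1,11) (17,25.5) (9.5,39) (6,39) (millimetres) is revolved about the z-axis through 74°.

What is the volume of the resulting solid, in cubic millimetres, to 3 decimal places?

Profile (r,z), 4 vertices: (1,11) (17,25.5) (9.5,39) (6,39)
edge 0: (1,11)→(17,25.5)  cross = 1·25.5 − 17·11 = -161.5000; (r_i+r_j)·cross = 18·-161.5000 = -2907.0000
edge 1: (17,25.5)→(9.5,39)  cross = 17·39 − 9.5·25.5 = 420.7500; (r_i+r_j)·cross = 26.5·420.7500 = 11149.8750
edge 2: (9.5,39)→(6,39)  cross = 9.5·39 − 6·39 = 136.5000; (r_i+r_j)·cross = 15.5·136.5000 = 2115.7500
edge 3: (6,39)→(1,11)  cross = 6·11 − 1·39 = 27.0000; (r_i+r_j)·cross = 7·27.0000 = 189.0000
Σcross = 422.7500 → A = |Σcross|/2 = 211.3750 mm²
Σ(r_i+r_j)·cross = 10547.6250 → first moment M = |Σ|/6 = 1757.9375
R_c = M/A = 1757.9375/211.3750 = 8.3167 mm
θ = 74° = 1.291544 rad
V = θ·R_c·A = 1.291544·8.3167·211.3750 = 2270.453 mm³

Volume = 2270.453 mm³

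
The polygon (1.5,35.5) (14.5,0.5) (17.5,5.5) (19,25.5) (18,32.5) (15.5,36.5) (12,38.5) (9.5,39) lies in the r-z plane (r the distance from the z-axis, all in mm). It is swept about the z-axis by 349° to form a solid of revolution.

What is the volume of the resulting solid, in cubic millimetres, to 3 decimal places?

Volume = 27563.183 mm³

Profile (r,z), 8 vertices: (1.5,35.5) (14.5,0.5) (17.5,5.5) (19,25.5) (18,32.5) (15.5,36.5) (12,38.5) (9.5,39)
edge 0: (1.5,35.5)→(14.5,0.5)  cross = 1.5·0.5 − 14.5·35.5 = -514.0000; (r_i+r_j)·cross = 16·-514.0000 = -8224.0000
edge 1: (14.5,0.5)→(17.5,5.5)  cross = 14.5·5.5 − 17.5·0.5 = 71.0000; (r_i+r_j)·cross = 32·71.0000 = 2272.0000
edge 2: (17.5,5.5)→(19,25.5)  cross = 17.5·25.5 − 19·5.5 = 341.7500; (r_i+r_j)·cross = 36.5·341.7500 = 12473.8750
edge 3: (19,25.5)→(18,32.5)  cross = 19·32.5 − 18·25.5 = 158.5000; (r_i+r_j)·cross = 37·158.5000 = 5864.5000
edge 4: (18,32.5)→(15.5,36.5)  cross = 18·36.5 − 15.5·32.5 = 153.2500; (r_i+r_j)·cross = 33.5·153.2500 = 5133.8750
edge 5: (15.5,36.5)→(12,38.5)  cross = 15.5·38.5 − 12·36.5 = 158.7500; (r_i+r_j)·cross = 27.5·158.7500 = 4365.6250
edge 6: (12,38.5)→(9.5,39)  cross = 12·39 − 9.5·38.5 = 102.2500; (r_i+r_j)·cross = 21.5·102.2500 = 2198.3750
edge 7: (9.5,39)→(1.5,35.5)  cross = 9.5·35.5 − 1.5·39 = 278.7500; (r_i+r_j)·cross = 11·278.7500 = 3066.2500
Σcross = 750.2500 → A = |Σcross|/2 = 375.1250 mm²
Σ(r_i+r_j)·cross = 27150.5000 → first moment M = |Σ|/6 = 4525.0833
R_c = M/A = 4525.0833/375.1250 = 12.0629 mm
θ = 349° = 6.091199 rad
V = θ·R_c·A = 6.091199·12.0629·375.1250 = 27563.183 mm³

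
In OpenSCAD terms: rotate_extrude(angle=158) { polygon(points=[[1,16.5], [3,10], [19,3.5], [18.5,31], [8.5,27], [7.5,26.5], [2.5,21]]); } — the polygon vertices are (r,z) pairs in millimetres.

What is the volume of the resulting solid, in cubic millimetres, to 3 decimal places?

Profile (r,z), 7 vertices: (1,16.5) (3,10) (19,3.5) (18.5,31) (8.5,27) (7.5,26.5) (2.5,21)
edge 0: (1,16.5)→(3,10)  cross = 1·10 − 3·16.5 = -39.5000; (r_i+r_j)·cross = 4·-39.5000 = -158.0000
edge 1: (3,10)→(19,3.5)  cross = 3·3.5 − 19·10 = -179.5000; (r_i+r_j)·cross = 22·-179.5000 = -3949.0000
edge 2: (19,3.5)→(18.5,31)  cross = 19·31 − 18.5·3.5 = 524.2500; (r_i+r_j)·cross = 37.5·524.2500 = 19659.3750
edge 3: (18.5,31)→(8.5,27)  cross = 18.5·27 − 8.5·31 = 236.0000; (r_i+r_j)·cross = 27·236.0000 = 6372.0000
edge 4: (8.5,27)→(7.5,26.5)  cross = 8.5·26.5 − 7.5·27 = 22.7500; (r_i+r_j)·cross = 16·22.7500 = 364.0000
edge 5: (7.5,26.5)→(2.5,21)  cross = 7.5·21 − 2.5·26.5 = 91.2500; (r_i+r_j)·cross = 10·91.2500 = 912.5000
edge 6: (2.5,21)→(1,16.5)  cross = 2.5·16.5 − 1·21 = 20.2500; (r_i+r_j)·cross = 3.5·20.2500 = 70.8750
Σcross = 675.5000 → A = |Σcross|/2 = 337.7500 mm²
Σ(r_i+r_j)·cross = 23271.7500 → first moment M = |Σ|/6 = 3878.6250
R_c = M/A = 3878.6250/337.7500 = 11.4837 mm
θ = 158° = 2.757620 rad
V = θ·R_c·A = 2.757620·11.4837·337.7500 = 10695.775 mm³

Volume = 10695.775 mm³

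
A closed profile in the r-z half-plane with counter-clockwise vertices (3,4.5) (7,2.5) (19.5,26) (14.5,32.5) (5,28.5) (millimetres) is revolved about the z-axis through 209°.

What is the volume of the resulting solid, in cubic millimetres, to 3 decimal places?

Profile (r,z), 5 vertices: (3,4.5) (7,2.5) (19.5,26) (14.5,32.5) (5,28.5)
edge 0: (3,4.5)→(7,2.5)  cross = 3·2.5 − 7·4.5 = -24.0000; (r_i+r_j)·cross = 10·-24.0000 = -240.0000
edge 1: (7,2.5)→(19.5,26)  cross = 7·26 − 19.5·2.5 = 133.2500; (r_i+r_j)·cross = 26.5·133.2500 = 3531.1250
edge 2: (19.5,26)→(14.5,32.5)  cross = 19.5·32.5 − 14.5·26 = 256.7500; (r_i+r_j)·cross = 34·256.7500 = 8729.5000
edge 3: (14.5,32.5)→(5,28.5)  cross = 14.5·28.5 − 5·32.5 = 250.7500; (r_i+r_j)·cross = 19.5·250.7500 = 4889.6250
edge 4: (5,28.5)→(3,4.5)  cross = 5·4.5 − 3·28.5 = -63.0000; (r_i+r_j)·cross = 8·-63.0000 = -504.0000
Σcross = 553.7500 → A = |Σcross|/2 = 276.8750 mm²
Σ(r_i+r_j)·cross = 16406.2500 → first moment M = |Σ|/6 = 2734.3750
R_c = M/A = 2734.3750/276.8750 = 9.8758 mm
θ = 209° = 3.647738 rad
V = θ·R_c·A = 3.647738·9.8758·276.8750 = 9974.284 mm³

Volume = 9974.284 mm³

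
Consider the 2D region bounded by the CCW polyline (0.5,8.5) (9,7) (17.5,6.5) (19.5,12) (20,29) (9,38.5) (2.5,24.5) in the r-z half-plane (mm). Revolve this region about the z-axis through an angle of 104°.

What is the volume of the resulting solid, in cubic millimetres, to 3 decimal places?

Volume = 9004.581 mm³

Profile (r,z), 7 vertices: (0.5,8.5) (9,7) (17.5,6.5) (19.5,12) (20,29) (9,38.5) (2.5,24.5)
edge 0: (0.5,8.5)→(9,7)  cross = 0.5·7 − 9·8.5 = -73.0000; (r_i+r_j)·cross = 9.5·-73.0000 = -693.5000
edge 1: (9,7)→(17.5,6.5)  cross = 9·6.5 − 17.5·7 = -64.0000; (r_i+r_j)·cross = 26.5·-64.0000 = -1696.0000
edge 2: (17.5,6.5)→(19.5,12)  cross = 17.5·12 − 19.5·6.5 = 83.2500; (r_i+r_j)·cross = 37·83.2500 = 3080.2500
edge 3: (19.5,12)→(20,29)  cross = 19.5·29 − 20·12 = 325.5000; (r_i+r_j)·cross = 39.5·325.5000 = 12857.2500
edge 4: (20,29)→(9,38.5)  cross = 20·38.5 − 9·29 = 509.0000; (r_i+r_j)·cross = 29·509.0000 = 14761.0000
edge 5: (9,38.5)→(2.5,24.5)  cross = 9·24.5 − 2.5·38.5 = 124.2500; (r_i+r_j)·cross = 11.5·124.2500 = 1428.8750
edge 6: (2.5,24.5)→(0.5,8.5)  cross = 2.5·8.5 − 0.5·24.5 = 9.0000; (r_i+r_j)·cross = 3·9.0000 = 27.0000
Σcross = 914.0000 → A = |Σcross|/2 = 457.0000 mm²
Σ(r_i+r_j)·cross = 29764.8750 → first moment M = |Σ|/6 = 4960.8125
R_c = M/A = 4960.8125/457.0000 = 10.8552 mm
θ = 104° = 1.815142 rad
V = θ·R_c·A = 1.815142·10.8552·457.0000 = 9004.581 mm³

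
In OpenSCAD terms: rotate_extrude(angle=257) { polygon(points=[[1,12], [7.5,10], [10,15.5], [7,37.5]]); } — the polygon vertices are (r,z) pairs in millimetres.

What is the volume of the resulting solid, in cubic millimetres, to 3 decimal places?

Profile (r,z), 4 vertices: (1,12) (7.5,10) (10,15.5) (7,37.5)
edge 0: (1,12)→(7.5,10)  cross = 1·10 − 7.5·12 = -80.0000; (r_i+r_j)·cross = 8.5·-80.0000 = -680.0000
edge 1: (7.5,10)→(10,15.5)  cross = 7.5·15.5 − 10·10 = 16.2500; (r_i+r_j)·cross = 17.5·16.2500 = 284.3750
edge 2: (10,15.5)→(7,37.5)  cross = 10·37.5 − 7·15.5 = 266.5000; (r_i+r_j)·cross = 17·266.5000 = 4530.5000
edge 3: (7,37.5)→(1,12)  cross = 7·12 − 1·37.5 = 46.5000; (r_i+r_j)·cross = 8·46.5000 = 372.0000
Σcross = 249.2500 → A = |Σcross|/2 = 124.6250 mm²
Σ(r_i+r_j)·cross = 4506.8750 → first moment M = |Σ|/6 = 751.1458
R_c = M/A = 751.1458/124.6250 = 6.0272 mm
θ = 257° = 4.485496 rad
V = θ·R_c·A = 4.485496·6.0272·124.6250 = 3369.262 mm³

Volume = 3369.262 mm³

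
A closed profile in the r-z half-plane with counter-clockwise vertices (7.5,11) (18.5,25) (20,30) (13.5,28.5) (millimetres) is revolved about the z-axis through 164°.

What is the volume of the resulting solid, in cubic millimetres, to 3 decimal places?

Volume = 2794.956 mm³

Profile (r,z), 4 vertices: (7.5,11) (18.5,25) (20,30) (13.5,28.5)
edge 0: (7.5,11)→(18.5,25)  cross = 7.5·25 − 18.5·11 = -16.0000; (r_i+r_j)·cross = 26·-16.0000 = -416.0000
edge 1: (18.5,25)→(20,30)  cross = 18.5·30 − 20·25 = 55.0000; (r_i+r_j)·cross = 38.5·55.0000 = 2117.5000
edge 2: (20,30)→(13.5,28.5)  cross = 20·28.5 − 13.5·30 = 165.0000; (r_i+r_j)·cross = 33.5·165.0000 = 5527.5000
edge 3: (13.5,28.5)→(7.5,11)  cross = 13.5·11 − 7.5·28.5 = -65.2500; (r_i+r_j)·cross = 21·-65.2500 = -1370.2500
Σcross = 138.7500 → A = |Σcross|/2 = 69.3750 mm²
Σ(r_i+r_j)·cross = 5858.7500 → first moment M = |Σ|/6 = 976.4583
R_c = M/A = 976.4583/69.3750 = 14.0751 mm
θ = 164° = 2.862340 rad
V = θ·R_c·A = 2.862340·14.0751·69.3750 = 2794.956 mm³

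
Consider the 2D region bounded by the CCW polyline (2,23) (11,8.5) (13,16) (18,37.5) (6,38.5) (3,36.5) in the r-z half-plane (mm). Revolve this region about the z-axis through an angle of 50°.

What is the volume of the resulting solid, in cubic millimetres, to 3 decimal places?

Profile (r,z), 6 vertices: (2,23) (11,8.5) (13,16) (18,37.5) (6,38.5) (3,36.5)
edge 0: (2,23)→(11,8.5)  cross = 2·8.5 − 11·23 = -236.0000; (r_i+r_j)·cross = 13·-236.0000 = -3068.0000
edge 1: (11,8.5)→(13,16)  cross = 11·16 − 13·8.5 = 65.5000; (r_i+r_j)·cross = 24·65.5000 = 1572.0000
edge 2: (13,16)→(18,37.5)  cross = 13·37.5 − 18·16 = 199.5000; (r_i+r_j)·cross = 31·199.5000 = 6184.5000
edge 3: (18,37.5)→(6,38.5)  cross = 18·38.5 − 6·37.5 = 468.0000; (r_i+r_j)·cross = 24·468.0000 = 11232.0000
edge 4: (6,38.5)→(3,36.5)  cross = 6·36.5 − 3·38.5 = 103.5000; (r_i+r_j)·cross = 9·103.5000 = 931.5000
edge 5: (3,36.5)→(2,23)  cross = 3·23 − 2·36.5 = -4.0000; (r_i+r_j)·cross = 5·-4.0000 = -20.0000
Σcross = 596.5000 → A = |Σcross|/2 = 298.2500 mm²
Σ(r_i+r_j)·cross = 16832.0000 → first moment M = |Σ|/6 = 2805.3333
R_c = M/A = 2805.3333/298.2500 = 9.4060 mm
θ = 50° = 0.872665 rad
V = θ·R_c·A = 0.872665·9.4060·298.2500 = 2448.115 mm³

Volume = 2448.115 mm³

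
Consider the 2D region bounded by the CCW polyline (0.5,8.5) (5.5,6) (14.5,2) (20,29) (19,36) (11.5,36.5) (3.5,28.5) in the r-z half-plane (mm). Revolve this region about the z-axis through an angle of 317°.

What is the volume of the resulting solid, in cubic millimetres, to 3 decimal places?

Volume = 27223.158 mm³

Profile (r,z), 7 vertices: (0.5,8.5) (5.5,6) (14.5,2) (20,29) (19,36) (11.5,36.5) (3.5,28.5)
edge 0: (0.5,8.5)→(5.5,6)  cross = 0.5·6 − 5.5·8.5 = -43.7500; (r_i+r_j)·cross = 6·-43.7500 = -262.5000
edge 1: (5.5,6)→(14.5,2)  cross = 5.5·2 − 14.5·6 = -76.0000; (r_i+r_j)·cross = 20·-76.0000 = -1520.0000
edge 2: (14.5,2)→(20,29)  cross = 14.5·29 − 20·2 = 380.5000; (r_i+r_j)·cross = 34.5·380.5000 = 13127.2500
edge 3: (20,29)→(19,36)  cross = 20·36 − 19·29 = 169.0000; (r_i+r_j)·cross = 39·169.0000 = 6591.0000
edge 4: (19,36)→(11.5,36.5)  cross = 19·36.5 − 11.5·36 = 279.5000; (r_i+r_j)·cross = 30.5·279.5000 = 8524.7500
edge 5: (11.5,36.5)→(3.5,28.5)  cross = 11.5·28.5 − 3.5·36.5 = 200.0000; (r_i+r_j)·cross = 15·200.0000 = 3000.0000
edge 6: (3.5,28.5)→(0.5,8.5)  cross = 3.5·8.5 − 0.5·28.5 = 15.5000; (r_i+r_j)·cross = 4·15.5000 = 62.0000
Σcross = 924.7500 → A = |Σcross|/2 = 462.3750 mm²
Σ(r_i+r_j)·cross = 29522.5000 → first moment M = |Σ|/6 = 4920.4167
R_c = M/A = 4920.4167/462.3750 = 10.6416 mm
θ = 317° = 5.532694 rad
V = θ·R_c·A = 5.532694·10.6416·462.3750 = 27223.158 mm³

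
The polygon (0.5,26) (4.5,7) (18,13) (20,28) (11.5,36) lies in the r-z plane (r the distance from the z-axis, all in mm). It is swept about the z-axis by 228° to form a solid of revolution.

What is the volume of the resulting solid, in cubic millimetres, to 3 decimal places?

Profile (r,z), 5 vertices: (0.5,26) (4.5,7) (18,13) (20,28) (11.5,36)
edge 0: (0.5,26)→(4.5,7)  cross = 0.5·7 − 4.5·26 = -113.5000; (r_i+r_j)·cross = 5·-113.5000 = -567.5000
edge 1: (4.5,7)→(18,13)  cross = 4.5·13 − 18·7 = -67.5000; (r_i+r_j)·cross = 22.5·-67.5000 = -1518.7500
edge 2: (18,13)→(20,28)  cross = 18·28 − 20·13 = 244.0000; (r_i+r_j)·cross = 38·244.0000 = 9272.0000
edge 3: (20,28)→(11.5,36)  cross = 20·36 − 11.5·28 = 398.0000; (r_i+r_j)·cross = 31.5·398.0000 = 12537.0000
edge 4: (11.5,36)→(0.5,26)  cross = 11.5·26 − 0.5·36 = 281.0000; (r_i+r_j)·cross = 12·281.0000 = 3372.0000
Σcross = 742.0000 → A = |Σcross|/2 = 371.0000 mm²
Σ(r_i+r_j)·cross = 23094.7500 → first moment M = |Σ|/6 = 3849.1250
R_c = M/A = 3849.1250/371.0000 = 10.3750 mm
θ = 228° = 3.979351 rad
V = θ·R_c·A = 3.979351·10.3750·371.0000 = 15317.018 mm³

Volume = 15317.018 mm³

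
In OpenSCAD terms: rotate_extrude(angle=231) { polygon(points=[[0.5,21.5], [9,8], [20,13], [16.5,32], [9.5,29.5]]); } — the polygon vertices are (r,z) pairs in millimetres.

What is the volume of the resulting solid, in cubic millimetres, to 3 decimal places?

Volume = 12854.437 mm³

Profile (r,z), 5 vertices: (0.5,21.5) (9,8) (20,13) (16.5,32) (9.5,29.5)
edge 0: (0.5,21.5)→(9,8)  cross = 0.5·8 − 9·21.5 = -189.5000; (r_i+r_j)·cross = 9.5·-189.5000 = -1800.2500
edge 1: (9,8)→(20,13)  cross = 9·13 − 20·8 = -43.0000; (r_i+r_j)·cross = 29·-43.0000 = -1247.0000
edge 2: (20,13)→(16.5,32)  cross = 20·32 − 16.5·13 = 425.5000; (r_i+r_j)·cross = 36.5·425.5000 = 15530.7500
edge 3: (16.5,32)→(9.5,29.5)  cross = 16.5·29.5 − 9.5·32 = 182.7500; (r_i+r_j)·cross = 26·182.7500 = 4751.5000
edge 4: (9.5,29.5)→(0.5,21.5)  cross = 9.5·21.5 − 0.5·29.5 = 189.5000; (r_i+r_j)·cross = 10·189.5000 = 1895.0000
Σcross = 565.2500 → A = |Σcross|/2 = 282.6250 mm²
Σ(r_i+r_j)·cross = 19130.0000 → first moment M = |Σ|/6 = 3188.3333
R_c = M/A = 3188.3333/282.6250 = 11.2811 mm
θ = 231° = 4.031711 rad
V = θ·R_c·A = 4.031711·11.2811·282.6250 = 12854.437 mm³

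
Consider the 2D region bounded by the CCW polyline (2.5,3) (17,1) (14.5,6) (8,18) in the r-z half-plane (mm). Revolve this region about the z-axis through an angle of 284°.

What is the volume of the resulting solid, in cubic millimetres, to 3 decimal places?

Volume = 5272.727 mm³

Profile (r,z), 4 vertices: (2.5,3) (17,1) (14.5,6) (8,18)
edge 0: (2.5,3)→(17,1)  cross = 2.5·1 − 17·3 = -48.5000; (r_i+r_j)·cross = 19.5·-48.5000 = -945.7500
edge 1: (17,1)→(14.5,6)  cross = 17·6 − 14.5·1 = 87.5000; (r_i+r_j)·cross = 31.5·87.5000 = 2756.2500
edge 2: (14.5,6)→(8,18)  cross = 14.5·18 − 8·6 = 213.0000; (r_i+r_j)·cross = 22.5·213.0000 = 4792.5000
edge 3: (8,18)→(2.5,3)  cross = 8·3 − 2.5·18 = -21.0000; (r_i+r_j)·cross = 10.5·-21.0000 = -220.5000
Σcross = 231.0000 → A = |Σcross|/2 = 115.5000 mm²
Σ(r_i+r_j)·cross = 6382.5000 → first moment M = |Σ|/6 = 1063.7500
R_c = M/A = 1063.7500/115.5000 = 9.2100 mm
θ = 284° = 4.956735 rad
V = θ·R_c·A = 4.956735·9.2100·115.5000 = 5272.727 mm³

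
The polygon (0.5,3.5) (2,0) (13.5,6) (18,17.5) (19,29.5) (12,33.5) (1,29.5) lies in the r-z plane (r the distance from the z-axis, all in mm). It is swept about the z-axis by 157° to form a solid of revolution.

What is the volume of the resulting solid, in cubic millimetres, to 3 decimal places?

Profile (r,z), 7 vertices: (0.5,3.5) (2,0) (13.5,6) (18,17.5) (19,29.5) (12,33.5) (1,29.5)
edge 0: (0.5,3.5)→(2,0)  cross = 0.5·0 − 2·3.5 = -7.0000; (r_i+r_j)·cross = 2.5·-7.0000 = -17.5000
edge 1: (2,0)→(13.5,6)  cross = 2·6 − 13.5·0 = 12.0000; (r_i+r_j)·cross = 15.5·12.0000 = 186.0000
edge 2: (13.5,6)→(18,17.5)  cross = 13.5·17.5 − 18·6 = 128.2500; (r_i+r_j)·cross = 31.5·128.2500 = 4039.8750
edge 3: (18,17.5)→(19,29.5)  cross = 18·29.5 − 19·17.5 = 198.5000; (r_i+r_j)·cross = 37·198.5000 = 7344.5000
edge 4: (19,29.5)→(12,33.5)  cross = 19·33.5 − 12·29.5 = 282.5000; (r_i+r_j)·cross = 31·282.5000 = 8757.5000
edge 5: (12,33.5)→(1,29.5)  cross = 12·29.5 − 1·33.5 = 320.5000; (r_i+r_j)·cross = 13·320.5000 = 4166.5000
edge 6: (1,29.5)→(0.5,3.5)  cross = 1·3.5 − 0.5·29.5 = -11.2500; (r_i+r_j)·cross = 1.5·-11.2500 = -16.8750
Σcross = 923.5000 → A = |Σcross|/2 = 461.7500 mm²
Σ(r_i+r_j)·cross = 24460.0000 → first moment M = |Σ|/6 = 4076.6667
R_c = M/A = 4076.6667/461.7500 = 8.8287 mm
θ = 157° = 2.740167 rad
V = θ·R_c·A = 2.740167·8.8287·461.7500 = 11170.747 mm³

Volume = 11170.747 mm³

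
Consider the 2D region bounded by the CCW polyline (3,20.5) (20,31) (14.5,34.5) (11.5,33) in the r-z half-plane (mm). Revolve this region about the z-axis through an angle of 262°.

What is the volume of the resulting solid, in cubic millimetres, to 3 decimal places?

Profile (r,z), 4 vertices: (3,20.5) (20,31) (14.5,34.5) (11.5,33)
edge 0: (3,20.5)→(20,31)  cross = 3·31 − 20·20.5 = -317.0000; (r_i+r_j)·cross = 23·-317.0000 = -7291.0000
edge 1: (20,31)→(14.5,34.5)  cross = 20·34.5 − 14.5·31 = 240.5000; (r_i+r_j)·cross = 34.5·240.5000 = 8297.2500
edge 2: (14.5,34.5)→(11.5,33)  cross = 14.5·33 − 11.5·34.5 = 81.7500; (r_i+r_j)·cross = 26·81.7500 = 2125.5000
edge 3: (11.5,33)→(3,20.5)  cross = 11.5·20.5 − 3·33 = 136.7500; (r_i+r_j)·cross = 14.5·136.7500 = 1982.8750
Σcross = 142.0000 → A = |Σcross|/2 = 71.0000 mm²
Σ(r_i+r_j)·cross = 5114.6250 → first moment M = |Σ|/6 = 852.4375
R_c = M/A = 852.4375/71.0000 = 12.0062 mm
θ = 262° = 4.572763 rad
V = θ·R_c·A = 4.572763·12.0062·71.0000 = 3897.994 mm³

Volume = 3897.994 mm³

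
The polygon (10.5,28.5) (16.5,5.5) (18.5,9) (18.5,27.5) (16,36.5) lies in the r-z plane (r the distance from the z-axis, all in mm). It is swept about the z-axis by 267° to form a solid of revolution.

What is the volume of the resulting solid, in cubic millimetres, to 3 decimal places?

Profile (r,z), 5 vertices: (10.5,28.5) (16.5,5.5) (18.5,9) (18.5,27.5) (16,36.5)
edge 0: (10.5,28.5)→(16.5,5.5)  cross = 10.5·5.5 − 16.5·28.5 = -412.5000; (r_i+r_j)·cross = 27·-412.5000 = -11137.5000
edge 1: (16.5,5.5)→(18.5,9)  cross = 16.5·9 − 18.5·5.5 = 46.7500; (r_i+r_j)·cross = 35·46.7500 = 1636.2500
edge 2: (18.5,9)→(18.5,27.5)  cross = 18.5·27.5 − 18.5·9 = 342.2500; (r_i+r_j)·cross = 37·342.2500 = 12663.2500
edge 3: (18.5,27.5)→(16,36.5)  cross = 18.5·36.5 − 16·27.5 = 235.2500; (r_i+r_j)·cross = 34.5·235.2500 = 8116.1250
edge 4: (16,36.5)→(10.5,28.5)  cross = 16·28.5 − 10.5·36.5 = 72.7500; (r_i+r_j)·cross = 26.5·72.7500 = 1927.8750
Σcross = 284.5000 → A = |Σcross|/2 = 142.2500 mm²
Σ(r_i+r_j)·cross = 13206.0000 → first moment M = |Σ|/6 = 2201.0000
R_c = M/A = 2201.0000/142.2500 = 15.4728 mm
θ = 267° = 4.660029 rad
V = θ·R_c·A = 4.660029·15.4728·142.2500 = 10256.724 mm³

Volume = 10256.724 mm³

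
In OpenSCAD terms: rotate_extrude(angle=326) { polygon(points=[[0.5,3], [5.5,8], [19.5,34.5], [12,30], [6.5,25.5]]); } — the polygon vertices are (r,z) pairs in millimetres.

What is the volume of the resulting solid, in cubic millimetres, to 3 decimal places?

Profile (r,z), 5 vertices: (0.5,3) (5.5,8) (19.5,34.5) (12,30) (6.5,25.5)
edge 0: (0.5,3)→(5.5,8)  cross = 0.5·8 − 5.5·3 = -12.5000; (r_i+r_j)·cross = 6·-12.5000 = -75.0000
edge 1: (5.5,8)→(19.5,34.5)  cross = 5.5·34.5 − 19.5·8 = 33.7500; (r_i+r_j)·cross = 25·33.7500 = 843.7500
edge 2: (19.5,34.5)→(12,30)  cross = 19.5·30 − 12·34.5 = 171.0000; (r_i+r_j)·cross = 31.5·171.0000 = 5386.5000
edge 3: (12,30)→(6.5,25.5)  cross = 12·25.5 − 6.5·30 = 111.0000; (r_i+r_j)·cross = 18.5·111.0000 = 2053.5000
edge 4: (6.5,25.5)→(0.5,3)  cross = 6.5·3 − 0.5·25.5 = 6.7500; (r_i+r_j)·cross = 7·6.7500 = 47.2500
Σcross = 310.0000 → A = |Σcross|/2 = 155.0000 mm²
Σ(r_i+r_j)·cross = 8256.0000 → first moment M = |Σ|/6 = 1376.0000
R_c = M/A = 1376.0000/155.0000 = 8.8774 mm
θ = 326° = 5.689773 rad
V = θ·R_c·A = 5.689773·8.8774·155.0000 = 7829.128 mm³

Volume = 7829.128 mm³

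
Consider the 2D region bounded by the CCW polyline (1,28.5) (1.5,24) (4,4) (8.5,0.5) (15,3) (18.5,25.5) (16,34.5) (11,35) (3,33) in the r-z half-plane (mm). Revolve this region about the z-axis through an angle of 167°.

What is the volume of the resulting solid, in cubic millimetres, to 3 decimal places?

Profile (r,z), 9 vertices: (1,28.5) (1.5,24) (4,4) (8.5,0.5) (15,3) (18.5,25.5) (16,34.5) (11,35) (3,33)
edge 0: (1,28.5)→(1.5,24)  cross = 1·24 − 1.5·28.5 = -18.7500; (r_i+r_j)·cross = 2.5·-18.7500 = -46.8750
edge 1: (1.5,24)→(4,4)  cross = 1.5·4 − 4·24 = -90.0000; (r_i+r_j)·cross = 5.5·-90.0000 = -495.0000
edge 2: (4,4)→(8.5,0.5)  cross = 4·0.5 − 8.5·4 = -32.0000; (r_i+r_j)·cross = 12.5·-32.0000 = -400.0000
edge 3: (8.5,0.5)→(15,3)  cross = 8.5·3 − 15·0.5 = 18.0000; (r_i+r_j)·cross = 23.5·18.0000 = 423.0000
edge 4: (15,3)→(18.5,25.5)  cross = 15·25.5 − 18.5·3 = 327.0000; (r_i+r_j)·cross = 33.5·327.0000 = 10954.5000
edge 5: (18.5,25.5)→(16,34.5)  cross = 18.5·34.5 − 16·25.5 = 230.2500; (r_i+r_j)·cross = 34.5·230.2500 = 7943.6250
edge 6: (16,34.5)→(11,35)  cross = 16·35 − 11·34.5 = 180.5000; (r_i+r_j)·cross = 27·180.5000 = 4873.5000
edge 7: (11,35)→(3,33)  cross = 11·33 − 3·35 = 258.0000; (r_i+r_j)·cross = 14·258.0000 = 3612.0000
edge 8: (3,33)→(1,28.5)  cross = 3·28.5 − 1·33 = 52.5000; (r_i+r_j)·cross = 4·52.5000 = 210.0000
Σcross = 925.5000 → A = |Σcross|/2 = 462.7500 mm²
Σ(r_i+r_j)·cross = 27074.7500 → first moment M = |Σ|/6 = 4512.4583
R_c = M/A = 4512.4583/462.7500 = 9.7514 mm
θ = 167° = 2.914700 rad
V = θ·R_c·A = 2.914700·9.7514·462.7500 = 13152.462 mm³

Volume = 13152.462 mm³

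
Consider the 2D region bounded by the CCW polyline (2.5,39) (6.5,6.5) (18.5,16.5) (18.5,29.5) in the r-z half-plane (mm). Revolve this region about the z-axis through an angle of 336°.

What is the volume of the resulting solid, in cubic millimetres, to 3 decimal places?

Volume = 19587.760 mm³

Profile (r,z), 4 vertices: (2.5,39) (6.5,6.5) (18.5,16.5) (18.5,29.5)
edge 0: (2.5,39)→(6.5,6.5)  cross = 2.5·6.5 − 6.5·39 = -237.2500; (r_i+r_j)·cross = 9·-237.2500 = -2135.2500
edge 1: (6.5,6.5)→(18.5,16.5)  cross = 6.5·16.5 − 18.5·6.5 = -13.0000; (r_i+r_j)·cross = 25·-13.0000 = -325.0000
edge 2: (18.5,16.5)→(18.5,29.5)  cross = 18.5·29.5 − 18.5·16.5 = 240.5000; (r_i+r_j)·cross = 37·240.5000 = 8898.5000
edge 3: (18.5,29.5)→(2.5,39)  cross = 18.5·39 − 2.5·29.5 = 647.7500; (r_i+r_j)·cross = 21·647.7500 = 13602.7500
Σcross = 638.0000 → A = |Σcross|/2 = 319.0000 mm²
Σ(r_i+r_j)·cross = 20041.0000 → first moment M = |Σ|/6 = 3340.1667
R_c = M/A = 3340.1667/319.0000 = 10.4707 mm
θ = 336° = 5.864306 rad
V = θ·R_c·A = 5.864306·10.4707·319.0000 = 19587.760 mm³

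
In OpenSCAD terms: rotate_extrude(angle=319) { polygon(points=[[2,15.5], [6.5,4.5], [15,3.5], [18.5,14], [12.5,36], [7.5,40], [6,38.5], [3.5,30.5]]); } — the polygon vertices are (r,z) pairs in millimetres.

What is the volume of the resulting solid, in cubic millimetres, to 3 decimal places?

Profile (r,z), 8 vertices: (2,15.5) (6.5,4.5) (15,3.5) (18.5,14) (12.5,36) (7.5,40) (6,38.5) (3.5,30.5)
edge 0: (2,15.5)→(6.5,4.5)  cross = 2·4.5 − 6.5·15.5 = -91.7500; (r_i+r_j)·cross = 8.5·-91.7500 = -779.8750
edge 1: (6.5,4.5)→(15,3.5)  cross = 6.5·3.5 − 15·4.5 = -44.7500; (r_i+r_j)·cross = 21.5·-44.7500 = -962.1250
edge 2: (15,3.5)→(18.5,14)  cross = 15·14 − 18.5·3.5 = 145.2500; (r_i+r_j)·cross = 33.5·145.2500 = 4865.8750
edge 3: (18.5,14)→(12.5,36)  cross = 18.5·36 − 12.5·14 = 491.0000; (r_i+r_j)·cross = 31·491.0000 = 15221.0000
edge 4: (12.5,36)→(7.5,40)  cross = 12.5·40 − 7.5·36 = 230.0000; (r_i+r_j)·cross = 20·230.0000 = 4600.0000
edge 5: (7.5,40)→(6,38.5)  cross = 7.5·38.5 − 6·40 = 48.7500; (r_i+r_j)·cross = 13.5·48.7500 = 658.1250
edge 6: (6,38.5)→(3.5,30.5)  cross = 6·30.5 − 3.5·38.5 = 48.2500; (r_i+r_j)·cross = 9.5·48.2500 = 458.3750
edge 7: (3.5,30.5)→(2,15.5)  cross = 3.5·15.5 − 2·30.5 = -6.7500; (r_i+r_j)·cross = 5.5·-6.7500 = -37.1250
Σcross = 820.0000 → A = |Σcross|/2 = 410.0000 mm²
Σ(r_i+r_j)·cross = 24024.2500 → first moment M = |Σ|/6 = 4004.0417
R_c = M/A = 4004.0417/410.0000 = 9.7660 mm
θ = 319° = 5.567600 rad
V = θ·R_c·A = 5.567600·9.7660·410.0000 = 22292.904 mm³

Volume = 22292.904 mm³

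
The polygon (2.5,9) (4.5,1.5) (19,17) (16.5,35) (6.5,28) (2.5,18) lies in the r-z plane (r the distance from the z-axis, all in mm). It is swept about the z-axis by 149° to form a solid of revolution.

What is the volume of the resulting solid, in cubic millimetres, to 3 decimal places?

Volume = 8765.772 mm³

Profile (r,z), 6 vertices: (2.5,9) (4.5,1.5) (19,17) (16.5,35) (6.5,28) (2.5,18)
edge 0: (2.5,9)→(4.5,1.5)  cross = 2.5·1.5 − 4.5·9 = -36.7500; (r_i+r_j)·cross = 7·-36.7500 = -257.2500
edge 1: (4.5,1.5)→(19,17)  cross = 4.5·17 − 19·1.5 = 48.0000; (r_i+r_j)·cross = 23.5·48.0000 = 1128.0000
edge 2: (19,17)→(16.5,35)  cross = 19·35 − 16.5·17 = 384.5000; (r_i+r_j)·cross = 35.5·384.5000 = 13649.7500
edge 3: (16.5,35)→(6.5,28)  cross = 16.5·28 − 6.5·35 = 234.5000; (r_i+r_j)·cross = 23·234.5000 = 5393.5000
edge 4: (6.5,28)→(2.5,18)  cross = 6.5·18 − 2.5·28 = 47.0000; (r_i+r_j)·cross = 9·47.0000 = 423.0000
edge 5: (2.5,18)→(2.5,9)  cross = 2.5·9 − 2.5·18 = -22.5000; (r_i+r_j)·cross = 5·-22.5000 = -112.5000
Σcross = 654.7500 → A = |Σcross|/2 = 327.3750 mm²
Σ(r_i+r_j)·cross = 20224.5000 → first moment M = |Σ|/6 = 3370.7500
R_c = M/A = 3370.7500/327.3750 = 10.2963 mm
θ = 149° = 2.600541 rad
V = θ·R_c·A = 2.600541·10.2963·327.3750 = 8765.772 mm³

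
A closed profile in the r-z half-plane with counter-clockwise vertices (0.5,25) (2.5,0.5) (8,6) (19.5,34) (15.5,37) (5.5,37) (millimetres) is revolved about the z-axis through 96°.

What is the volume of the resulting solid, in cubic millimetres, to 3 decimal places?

Profile (r,z), 6 vertices: (0.5,25) (2.5,0.5) (8,6) (19.5,34) (15.5,37) (5.5,37)
edge 0: (0.5,25)→(2.5,0.5)  cross = 0.5·0.5 − 2.5·25 = -62.2500; (r_i+r_j)·cross = 3·-62.2500 = -186.7500
edge 1: (2.5,0.5)→(8,6)  cross = 2.5·6 − 8·0.5 = 11.0000; (r_i+r_j)·cross = 10.5·11.0000 = 115.5000
edge 2: (8,6)→(19.5,34)  cross = 8·34 − 19.5·6 = 155.0000; (r_i+r_j)·cross = 27.5·155.0000 = 4262.5000
edge 3: (19.5,34)→(15.5,37)  cross = 19.5·37 − 15.5·34 = 194.5000; (r_i+r_j)·cross = 35·194.5000 = 6807.5000
edge 4: (15.5,37)→(5.5,37)  cross = 15.5·37 − 5.5·37 = 370.0000; (r_i+r_j)·cross = 21·370.0000 = 7770.0000
edge 5: (5.5,37)→(0.5,25)  cross = 5.5·25 − 0.5·37 = 119.0000; (r_i+r_j)·cross = 6·119.0000 = 714.0000
Σcross = 787.2500 → A = |Σcross|/2 = 393.6250 mm²
Σ(r_i+r_j)·cross = 19482.7500 → first moment M = |Σ|/6 = 3247.1250
R_c = M/A = 3247.1250/393.6250 = 8.2493 mm
θ = 96° = 1.675516 rad
V = θ·R_c·A = 1.675516·8.2493·393.6250 = 5440.610 mm³

Volume = 5440.610 mm³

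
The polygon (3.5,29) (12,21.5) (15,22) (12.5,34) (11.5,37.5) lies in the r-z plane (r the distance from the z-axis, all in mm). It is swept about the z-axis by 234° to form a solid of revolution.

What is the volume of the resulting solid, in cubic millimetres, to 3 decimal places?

Profile (r,z), 5 vertices: (3.5,29) (12,21.5) (15,22) (12.5,34) (11.5,37.5)
edge 0: (3.5,29)→(12,21.5)  cross = 3.5·21.5 − 12·29 = -272.7500; (r_i+r_j)·cross = 15.5·-272.7500 = -4227.6250
edge 1: (12,21.5)→(15,22)  cross = 12·22 − 15·21.5 = -58.5000; (r_i+r_j)·cross = 27·-58.5000 = -1579.5000
edge 2: (15,22)→(12.5,34)  cross = 15·34 − 12.5·22 = 235.0000; (r_i+r_j)·cross = 27.5·235.0000 = 6462.5000
edge 3: (12.5,34)→(11.5,37.5)  cross = 12.5·37.5 − 11.5·34 = 77.7500; (r_i+r_j)·cross = 24·77.7500 = 1866.0000
edge 4: (11.5,37.5)→(3.5,29)  cross = 11.5·29 − 3.5·37.5 = 202.2500; (r_i+r_j)·cross = 15·202.2500 = 3033.7500
Σcross = 183.7500 → A = |Σcross|/2 = 91.8750 mm²
Σ(r_i+r_j)·cross = 5555.1250 → first moment M = |Σ|/6 = 925.8542
R_c = M/A = 925.8542/91.8750 = 10.0773 mm
θ = 234° = 4.084070 rad
V = θ·R_c·A = 4.084070·10.0773·91.8750 = 3781.254 mm³

Volume = 3781.254 mm³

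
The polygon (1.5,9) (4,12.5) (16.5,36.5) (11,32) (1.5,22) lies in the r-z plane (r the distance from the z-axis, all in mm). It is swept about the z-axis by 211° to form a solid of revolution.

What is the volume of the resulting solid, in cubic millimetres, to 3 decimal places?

Volume = 2771.344 mm³

Profile (r,z), 5 vertices: (1.5,9) (4,12.5) (16.5,36.5) (11,32) (1.5,22)
edge 0: (1.5,9)→(4,12.5)  cross = 1.5·12.5 − 4·9 = -17.2500; (r_i+r_j)·cross = 5.5·-17.2500 = -94.8750
edge 1: (4,12.5)→(16.5,36.5)  cross = 4·36.5 − 16.5·12.5 = -60.2500; (r_i+r_j)·cross = 20.5·-60.2500 = -1235.1250
edge 2: (16.5,36.5)→(11,32)  cross = 16.5·32 − 11·36.5 = 126.5000; (r_i+r_j)·cross = 27.5·126.5000 = 3478.7500
edge 3: (11,32)→(1.5,22)  cross = 11·22 − 1.5·32 = 194.0000; (r_i+r_j)·cross = 12.5·194.0000 = 2425.0000
edge 4: (1.5,22)→(1.5,9)  cross = 1.5·9 − 1.5·22 = -19.5000; (r_i+r_j)·cross = 3·-19.5000 = -58.5000
Σcross = 223.5000 → A = |Σcross|/2 = 111.7500 mm²
Σ(r_i+r_j)·cross = 4515.2500 → first moment M = |Σ|/6 = 752.5417
R_c = M/A = 752.5417/111.7500 = 6.7342 mm
θ = 211° = 3.682645 rad
V = θ·R_c·A = 3.682645·6.7342·111.7500 = 2771.344 mm³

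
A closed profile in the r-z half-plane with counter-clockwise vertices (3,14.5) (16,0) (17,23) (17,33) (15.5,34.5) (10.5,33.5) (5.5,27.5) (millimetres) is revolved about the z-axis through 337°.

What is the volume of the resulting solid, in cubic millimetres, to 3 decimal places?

Profile (r,z), 7 vertices: (3,14.5) (16,0) (17,23) (17,33) (15.5,34.5) (10.5,33.5) (5.5,27.5)
edge 0: (3,14.5)→(16,0)  cross = 3·0 − 16·14.5 = -232.0000; (r_i+r_j)·cross = 19·-232.0000 = -4408.0000
edge 1: (16,0)→(17,23)  cross = 16·23 − 17·0 = 368.0000; (r_i+r_j)·cross = 33·368.0000 = 12144.0000
edge 2: (17,23)→(17,33)  cross = 17·33 − 17·23 = 170.0000; (r_i+r_j)·cross = 34·170.0000 = 5780.0000
edge 3: (17,33)→(15.5,34.5)  cross = 17·34.5 − 15.5·33 = 75.0000; (r_i+r_j)·cross = 32.5·75.0000 = 2437.5000
edge 4: (15.5,34.5)→(10.5,33.5)  cross = 15.5·33.5 − 10.5·34.5 = 157.0000; (r_i+r_j)·cross = 26·157.0000 = 4082.0000
edge 5: (10.5,33.5)→(5.5,27.5)  cross = 10.5·27.5 − 5.5·33.5 = 104.5000; (r_i+r_j)·cross = 16·104.5000 = 1672.0000
edge 6: (5.5,27.5)→(3,14.5)  cross = 5.5·14.5 − 3·27.5 = -2.7500; (r_i+r_j)·cross = 8.5·-2.7500 = -23.3750
Σcross = 639.7500 → A = |Σcross|/2 = 319.8750 mm²
Σ(r_i+r_j)·cross = 21684.1250 → first moment M = |Σ|/6 = 3614.0208
R_c = M/A = 3614.0208/319.8750 = 11.2982 mm
θ = 337° = 5.881760 rad
V = θ·R_c·A = 5.881760·11.2982·319.8750 = 21256.802 mm³

Volume = 21256.802 mm³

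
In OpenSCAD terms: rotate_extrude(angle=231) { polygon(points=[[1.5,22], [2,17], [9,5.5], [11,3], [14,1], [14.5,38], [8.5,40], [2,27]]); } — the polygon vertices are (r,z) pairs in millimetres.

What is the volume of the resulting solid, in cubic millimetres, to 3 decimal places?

Volume = 12881.315 mm³

Profile (r,z), 8 vertices: (1.5,22) (2,17) (9,5.5) (11,3) (14,1) (14.5,38) (8.5,40) (2,27)
edge 0: (1.5,22)→(2,17)  cross = 1.5·17 − 2·22 = -18.5000; (r_i+r_j)·cross = 3.5·-18.5000 = -64.7500
edge 1: (2,17)→(9,5.5)  cross = 2·5.5 − 9·17 = -142.0000; (r_i+r_j)·cross = 11·-142.0000 = -1562.0000
edge 2: (9,5.5)→(11,3)  cross = 9·3 − 11·5.5 = -33.5000; (r_i+r_j)·cross = 20·-33.5000 = -670.0000
edge 3: (11,3)→(14,1)  cross = 11·1 − 14·3 = -31.0000; (r_i+r_j)·cross = 25·-31.0000 = -775.0000
edge 4: (14,1)→(14.5,38)  cross = 14·38 − 14.5·1 = 517.5000; (r_i+r_j)·cross = 28.5·517.5000 = 14748.7500
edge 5: (14.5,38)→(8.5,40)  cross = 14.5·40 − 8.5·38 = 257.0000; (r_i+r_j)·cross = 23·257.0000 = 5911.0000
edge 6: (8.5,40)→(2,27)  cross = 8.5·27 − 2·40 = 149.5000; (r_i+r_j)·cross = 10.5·149.5000 = 1569.7500
edge 7: (2,27)→(1.5,22)  cross = 2·22 − 1.5·27 = 3.5000; (r_i+r_j)·cross = 3.5·3.5000 = 12.2500
Σcross = 702.5000 → A = |Σcross|/2 = 351.2500 mm²
Σ(r_i+r_j)·cross = 19170.0000 → first moment M = |Σ|/6 = 3195.0000
R_c = M/A = 3195.0000/351.2500 = 9.0961 mm
θ = 231° = 4.031711 rad
V = θ·R_c·A = 4.031711·9.0961·351.2500 = 12881.315 mm³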